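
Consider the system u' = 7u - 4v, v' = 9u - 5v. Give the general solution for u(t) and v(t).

Coefficient matrix A = [[7, -4], [9, -5]].
Characteristic polynomial det(A - λI) = λ^2 - 2λ + 1 = 0.
Single eigenvalue λ = 1 with algebraic multiplicity 2.
Eigenvector v = (-2,-3); generalized eigenvector w with (A-λI)w=v is (-1,-1).
General solution: e^(t)[K_1·v + K_2·(t·v + w)].

u(t) = -2K_1e^(t) - 2K_2te^(t) - K_2e^(t), v(t) = -3K_1e^(t) - 3K_2te^(t) - K_2e^(t)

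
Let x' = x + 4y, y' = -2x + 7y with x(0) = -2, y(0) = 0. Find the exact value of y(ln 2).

A = [[1,4],[-2,7]]; eigenvalues λ = 5, 3.
Eigenvectors: (-1,-1) for λ=5, (2,1) for λ=3.
From the initial condition, c_1 = -2, c_2 = -2.
y(ln 2) = (-2)(2^5)(-1) + (-2)(2^3)(1) = 48.

48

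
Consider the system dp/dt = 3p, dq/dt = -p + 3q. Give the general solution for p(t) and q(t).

Coefficient matrix A = [[3, 0], [-1, 3]].
Characteristic polynomial det(A - λI) = λ^2 - 6λ + 9 = 0.
Single eigenvalue λ = 3 with algebraic multiplicity 2.
Eigenvector v = (0,1); generalized eigenvector w with (A-λI)w=v is (-1,2).
General solution: e^(3t)[K_1·v + K_2·(t·v + w)].

p(t) = -K_2e^(3t), q(t) = K_1e^(3t) + K_2te^(3t) + 2K_2e^(3t)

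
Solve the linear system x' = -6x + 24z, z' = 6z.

x(t) = 2C_1e^(6t) - C_2e^(-6t), z(t) = C_1e^(6t)

Coefficient matrix A = [[-6, 24], [0, 6]].
Characteristic polynomial det(A - λI) = λ^2 - 36 = 0.
Eigenvalues λ = 6, -6.
For λ=6: (A-λI) row 1 is [-12, 24], so an eigenvector is (2, 1).
For λ=-6: (A-λI) row 1 is [0, 24], so an eigenvector is (-1, 0).
General solution: C_1e^(6t)(2,1) + C_2e^(-6t)(-1,0).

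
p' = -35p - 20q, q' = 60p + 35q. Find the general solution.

Coefficient matrix A = [[-35, -20], [60, 35]].
Characteristic polynomial det(A - λI) = λ^2 - 25 = 0.
Eigenvalues λ = -5, 5.
For λ=-5: (A-λI) row 1 is [-30, -20], so an eigenvector is (-2, 3).
For λ=5: (A-λI) row 1 is [-40, -20], so an eigenvector is (-1, 2).
General solution: K_1e^(-5t)(-2,3) + K_2e^(5t)(-1,2).

p(t) = -2K_1e^(-5t) - K_2e^(5t), q(t) = 3K_1e^(-5t) + 2K_2e^(5t)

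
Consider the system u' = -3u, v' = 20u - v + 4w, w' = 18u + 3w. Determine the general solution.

Coefficient matrix A = [[-3, 0, 0], [20, -1, 4], [18, 0, 3]].
det(A - λI) = 0 gives eigenvalues λ = -3, 3, -1.
For λ=-3: eigenvector (1,-4,-3).
For λ=3: eigenvector (0,1,1).
For λ=-1: eigenvector (0,1,0).
General solution: c_1e^(-3t)(1,-4,-3) + c_2e^(3t)(0,1,1) + c_3e^(-t)(0,1,0).

u(t) = c_1e^(-3t), v(t) = -4c_1e^(-3t) + c_2e^(3t) + c_3e^(-t), w(t) = -3c_1e^(-3t) + c_2e^(3t)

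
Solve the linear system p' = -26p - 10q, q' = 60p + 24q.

Coefficient matrix A = [[-26, -10], [60, 24]].
Characteristic polynomial det(A - λI) = λ^2 + 2λ - 24 = 0.
Eigenvalues λ = 4, -6.
For λ=4: (A-λI) row 1 is [-30, -10], so an eigenvector is (1, -3).
For λ=-6: (A-λI) row 1 is [-20, -10], so an eigenvector is (-1, 2).
General solution: C_1e^(4t)(1,-3) + C_2e^(-6t)(-1,2).

p(t) = C_1e^(4t) - C_2e^(-6t), q(t) = -3C_1e^(4t) + 2C_2e^(-6t)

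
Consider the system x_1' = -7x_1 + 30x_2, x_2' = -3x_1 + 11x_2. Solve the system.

x_1(t) = -3C_1e^(2t)sin(3t) + C_1e^(2t)cos(3t) + C_2e^(2t)sin(3t) + 3C_2e^(2t)cos(3t), x_2(t) = -C_1e^(2t)sin(3t) + C_2e^(2t)cos(3t)

Coefficient matrix A = [[-7, 30], [-3, 11]].
Characteristic polynomial det(A - λI) = λ^2 - 4λ + 13 = 0.
Eigenvalues λ = 2 ± 3i (complex conjugate pair).
For λ=2+3i: an eigenvector is (1,0) - i(-3,-1) = (1 + 3i, 0 + i).
A real fundamental pair from Re and Im of e^((2+3i)t)v: X_1 = e^(2t)(cos(3t)·(1,0) + sin(3t)·(-3,-1)), X_2 = e^(2t)(sin(3t)·(1,0) - cos(3t)·(-3,-1)).
General solution: C_1X_1 + C_2X_2.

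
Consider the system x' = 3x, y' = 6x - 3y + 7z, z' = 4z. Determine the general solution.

Coefficient matrix A = [[3, 0, 0], [6, -3, 7], [0, 0, 4]].
det(A - λI) = 0 gives eigenvalues λ = 3, -3, 4.
For λ=3: eigenvector (1,1,0).
For λ=-3: eigenvector (0,1,0).
For λ=4: eigenvector (0,1,1).
General solution: c_1e^(3t)(1,1,0) + c_2e^(-3t)(0,1,0) + c_3e^(4t)(0,1,1).

x(t) = c_1e^(3t), y(t) = c_1e^(3t) + c_2e^(-3t) + c_3e^(4t), z(t) = c_3e^(4t)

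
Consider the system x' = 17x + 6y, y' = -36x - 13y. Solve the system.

Coefficient matrix A = [[17, 6], [-36, -13]].
Characteristic polynomial det(A - λI) = λ^2 - 4λ - 5 = 0.
Eigenvalues λ = 5, -1.
For λ=5: (A-λI) row 1 is [12, 6], so an eigenvector is (1, -2).
For λ=-1: (A-λI) row 1 is [18, 6], so an eigenvector is (1, -3).
General solution: C_1e^(5t)(1,-2) + C_2e^(-t)(1,-3).

x(t) = C_1e^(5t) + C_2e^(-t), y(t) = -2C_1e^(5t) - 3C_2e^(-t)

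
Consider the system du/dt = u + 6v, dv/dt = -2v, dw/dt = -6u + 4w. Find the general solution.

Coefficient matrix A = [[1, 6, 0], [0, -2, 0], [-6, 0, 4]].
det(A - λI) = 0 gives eigenvalues λ = -2, 1, 4.
For λ=-2: eigenvector (-2,1,-2).
For λ=1: eigenvector (1,0,2).
For λ=4: eigenvector (0,0,1).
General solution: c_1e^(-2t)(-2,1,-2) + c_2e^(t)(1,0,2) + c_3e^(4t)(0,0,1).

u(t) = -2c_1e^(-2t) + c_2e^(t), v(t) = c_1e^(-2t), w(t) = -2c_1e^(-2t) + 2c_2e^(t) + c_3e^(4t)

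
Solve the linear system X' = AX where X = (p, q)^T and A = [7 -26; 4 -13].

Coefficient matrix A = [[7, -26], [4, -13]].
Characteristic polynomial det(A - λI) = λ^2 + 6λ + 13 = 0.
Eigenvalues λ = -3 ± 2i (complex conjugate pair).
For λ=-3+2i: an eigenvector is (2,1) - i(-3,-1) = (2 + 3i, 1 + i).
A real fundamental pair from Re and Im of e^((-3+2i)t)v: X_1 = e^(-3t)(cos(2t)·(2,1) + sin(2t)·(-3,-1)), X_2 = e^(-3t)(sin(2t)·(2,1) - cos(2t)·(-3,-1)).
General solution: c_1X_1 + c_2X_2.

p(t) = -3c_1e^(-3t)sin(2t) + 2c_1e^(-3t)cos(2t) + 2c_2e^(-3t)sin(2t) + 3c_2e^(-3t)cos(2t), q(t) = -c_1e^(-3t)sin(2t) + c_1e^(-3t)cos(2t) + c_2e^(-3t)sin(2t) + c_2e^(-3t)cos(2t)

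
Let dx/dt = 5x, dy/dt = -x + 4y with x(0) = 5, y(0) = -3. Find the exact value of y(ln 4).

-4608

A = [[5,0],[-1,4]]; eigenvalues λ = 5, 4.
Eigenvectors: (1,-1) for λ=5, (0,-1) for λ=4.
From the initial condition, c_1 = 5, c_2 = -2.
y(ln 4) = (5)(4^5)(-1) + (-2)(4^4)(-1) = -4608.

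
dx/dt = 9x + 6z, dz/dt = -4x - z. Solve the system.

Coefficient matrix A = [[9, 6], [-4, -1]].
Characteristic polynomial det(A - λI) = λ^2 - 8λ + 15 = 0.
Eigenvalues λ = 5, 3.
For λ=5: (A-λI) row 1 is [4, 6], so an eigenvector is (3, -2).
For λ=3: (A-λI) row 1 is [6, 6], so an eigenvector is (-1, 1).
General solution: C_1e^(5t)(3,-2) + C_2e^(3t)(-1,1).

x(t) = 3C_1e^(5t) - C_2e^(3t), z(t) = -2C_1e^(5t) + C_2e^(3t)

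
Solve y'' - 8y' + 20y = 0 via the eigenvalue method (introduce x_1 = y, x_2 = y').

y(t) = C_1e^(4t)cos(2t) + C_2e^(4t)sin(2t)

Let x_1 = y, x_2 = y'. Then x_1' = x_2 and x_2' = -20x_1 + 8x_2.
A = [[0,1],[-20,8]]; det(A-λI) = λ^2 - 8λ + 20.
Eigenvalues λ = 4 ± 2i.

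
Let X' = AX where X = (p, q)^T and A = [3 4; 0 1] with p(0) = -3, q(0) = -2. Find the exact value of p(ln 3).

-177

A = [[3,4],[0,1]]; eigenvalues λ = 3, 1.
Eigenvectors: (-1,0) for λ=3, (-2,1) for λ=1.
From the initial condition, c_1 = 7, c_2 = -2.
p(ln 3) = (7)(3^3)(-1) + (-2)(3^1)(-2) = -177.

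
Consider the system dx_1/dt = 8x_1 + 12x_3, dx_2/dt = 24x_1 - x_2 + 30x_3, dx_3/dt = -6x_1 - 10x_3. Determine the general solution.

Coefficient matrix A = [[8, 0, 12], [24, -1, 30], [-6, 0, -10]].
det(A - λI) = 0 gives eigenvalues λ = -4, -1, 2.
For λ=-4: eigenvector (1,2,-1).
For λ=-1: eigenvector (0,1,0).
For λ=2: eigenvector (2,6,-1).
General solution: C_1e^(-4t)(1,2,-1) + C_2e^(-t)(0,1,0) + C_3e^(2t)(2,6,-1).

x_1(t) = C_1e^(-4t) + 2C_3e^(2t), x_2(t) = 2C_1e^(-4t) + C_2e^(-t) + 6C_3e^(2t), x_3(t) = -C_1e^(-4t) - C_3e^(2t)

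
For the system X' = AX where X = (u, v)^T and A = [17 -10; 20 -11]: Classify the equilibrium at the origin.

unstable spiral

A = [[17,-10],[20,-11]]; det(A-λI) = λ^2 - 6λ + 13.
λ = 3 ± 2i: positive real part.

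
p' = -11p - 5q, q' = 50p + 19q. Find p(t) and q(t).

p(t) = K_1e^(4t)cos(5t) + K_2e^(4t)sin(5t), q(t) = K_1e^(4t)sin(5t) - 3K_1e^(4t)cos(5t) - 3K_2e^(4t)sin(5t) - K_2e^(4t)cos(5t)

Coefficient matrix A = [[-11, -5], [50, 19]].
Characteristic polynomial det(A - λI) = λ^2 - 8λ + 41 = 0.
Eigenvalues λ = 4 ± 5i (complex conjugate pair).
For λ=4+5i: an eigenvector is (1,-3) - i(0,1) = (1, -3 - i).
A real fundamental pair from Re and Im of e^((4+5i)t)v: X_1 = e^(4t)(cos(5t)·(1,-3) + sin(5t)·(0,1)), X_2 = e^(4t)(sin(5t)·(1,-3) - cos(5t)·(0,1)).
General solution: K_1X_1 + K_2X_2.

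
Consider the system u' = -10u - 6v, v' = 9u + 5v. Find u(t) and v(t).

u(t) = C_1e^(-4t) - 2C_2e^(-t), v(t) = -C_1e^(-4t) + 3C_2e^(-t)

Coefficient matrix A = [[-10, -6], [9, 5]].
Characteristic polynomial det(A - λI) = λ^2 + 5λ + 4 = 0.
Eigenvalues λ = -4, -1.
For λ=-4: (A-λI) row 1 is [-6, -6], so an eigenvector is (1, -1).
For λ=-1: (A-λI) row 1 is [-9, -6], so an eigenvector is (-2, 3).
General solution: C_1e^(-4t)(1,-1) + C_2e^(-t)(-2,3).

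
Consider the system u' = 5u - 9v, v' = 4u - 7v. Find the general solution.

Coefficient matrix A = [[5, -9], [4, -7]].
Characteristic polynomial det(A - λI) = λ^2 + 2λ + 1 = 0.
Single eigenvalue λ = -1 with algebraic multiplicity 2.
Eigenvector v = (3,2); generalized eigenvector w with (A-λI)w=v is (-1,-1).
General solution: e^(-t)[K_1·v + K_2·(t·v + w)].

u(t) = 3K_1e^(-t) + 3K_2te^(-t) - K_2e^(-t), v(t) = 2K_1e^(-t) + 2K_2te^(-t) - K_2e^(-t)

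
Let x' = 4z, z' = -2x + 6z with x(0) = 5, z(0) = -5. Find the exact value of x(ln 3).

-1035

A = [[0,4],[-2,6]]; eigenvalues λ = 4, 2.
Eigenvectors: (-1,-1) for λ=4, (2,1) for λ=2.
From the initial condition, c_1 = 15, c_2 = 10.
x(ln 3) = (15)(3^4)(-1) + (10)(3^2)(2) = -1035.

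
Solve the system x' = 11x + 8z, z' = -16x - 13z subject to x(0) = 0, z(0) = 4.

Coefficient matrix A = [[11, 8], [-16, -13]].
Characteristic polynomial det(A - λI) = λ^2 + 2λ - 15 = 0.
Eigenvalues λ = -5, 3.
For λ=-5: (A-λI) row 1 is [16, 8], so an eigenvector is (-1, 2).
For λ=3: (A-λI) row 1 is [8, 8], so an eigenvector is (1, -1).
General solution: c_1e^(-5t)(-1,2) + c_2e^(3t)(1,-1).
Applying x(0)=0, z(0)=4 gives c_1=4, c_2=4.

x(t) = 4e^(3t) - 4e^(-5t), z(t) = -4e^(3t) + 8e^(-5t)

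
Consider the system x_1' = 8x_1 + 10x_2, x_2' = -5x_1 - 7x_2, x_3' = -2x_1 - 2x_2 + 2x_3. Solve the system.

x_1(t) = -C_2e^(-2t) + 2C_3e^(3t), x_2(t) = C_2e^(-2t) - C_3e^(3t), x_3(t) = C_1e^(2t) - 2C_3e^(3t)

Coefficient matrix A = [[8, 10, 0], [-5, -7, 0], [-2, -2, 2]].
det(A - λI) = 0 gives eigenvalues λ = 2, -2, 3.
For λ=2: eigenvector (0,0,1).
For λ=-2: eigenvector (-1,1,0).
For λ=3: eigenvector (2,-1,-2).
General solution: C_1e^(2t)(0,0,1) + C_2e^(-2t)(-1,1,0) + C_3e^(3t)(2,-1,-2).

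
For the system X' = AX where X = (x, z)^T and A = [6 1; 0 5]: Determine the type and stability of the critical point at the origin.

unstable node

A = [[6,1],[0,5]]; det(A-λI) = λ^2 - 11λ + 30.
λ = 6, 5: both positive.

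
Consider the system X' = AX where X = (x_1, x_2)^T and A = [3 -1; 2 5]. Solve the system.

x_1(t) = -c_1e^(4t)cos(t) - c_2e^(4t)sin(t), x_2(t) = -c_1e^(4t)sin(t) + c_1e^(4t)cos(t) + c_2e^(4t)sin(t) + c_2e^(4t)cos(t)

Coefficient matrix A = [[3, -1], [2, 5]].
Characteristic polynomial det(A - λI) = λ^2 - 8λ + 17 = 0.
Eigenvalues λ = 4 ± i (complex conjugate pair).
For λ=4+i: an eigenvector is (-1,1) - i(0,-1) = (-1, 1 + i).
A real fundamental pair from Re and Im of e^((4+i)t)v: X_1 = e^(4t)(cos(t)·(-1,1) + sin(t)·(0,-1)), X_2 = e^(4t)(sin(t)·(-1,1) - cos(t)·(0,-1)).
General solution: c_1X_1 + c_2X_2.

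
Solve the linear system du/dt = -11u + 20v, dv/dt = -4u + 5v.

Coefficient matrix A = [[-11, 20], [-4, 5]].
Characteristic polynomial det(A - λI) = λ^2 + 6λ + 25 = 0.
Eigenvalues λ = -3 ± 4i (complex conjugate pair).
For λ=-3+4i: an eigenvector is (-1,0) - i(2,1) = (-1 - 2i, 0 - i).
A real fundamental pair from Re and Im of e^((-3+4i)t)v: X_1 = e^(-3t)(cos(4t)·(-1,0) + sin(4t)·(2,1)), X_2 = e^(-3t)(sin(4t)·(-1,0) - cos(4t)·(2,1)).
General solution: C_1X_1 + C_2X_2.

u(t) = 2C_1e^(-3t)sin(4t) - C_1e^(-3t)cos(4t) - C_2e^(-3t)sin(4t) - 2C_2e^(-3t)cos(4t), v(t) = C_1e^(-3t)sin(4t) - C_2e^(-3t)cos(4t)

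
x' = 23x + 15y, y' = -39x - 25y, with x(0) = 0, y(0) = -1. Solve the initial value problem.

Coefficient matrix A = [[23, 15], [-39, -25]].
Characteristic polynomial det(A - λI) = λ^2 + 2λ + 10 = 0.
Eigenvalues λ = -1 ± 3i (complex conjugate pair).
For λ=-1+3i: an eigenvector is (-2,3) - i(-1,2) = (-2 + i, 3 - 2i).
A real fundamental pair from Re and Im of e^((-1+3i)t)v: X_1 = e^(-t)(cos(3t)·(-2,3) + sin(3t)·(-1,2)), X_2 = e^(-t)(sin(3t)·(-2,3) - cos(3t)·(-1,2)).
General solution: C_1X_1 + C_2X_2.
Applying x(0)=0, y(0)=-1 gives C_1=1, C_2=2.

x(t) = -5e^(-t)sin(3t), y(t) = 8e^(-t)sin(3t) - e^(-t)cos(3t)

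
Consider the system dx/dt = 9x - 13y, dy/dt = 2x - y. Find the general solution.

Coefficient matrix A = [[9, -13], [2, -1]].
Characteristic polynomial det(A - λI) = λ^2 - 8λ + 17 = 0.
Eigenvalues λ = 4 ± i (complex conjugate pair).
For λ=4+i: an eigenvector is (2,1) - i(-3,-1) = (2 + 3i, 1 + i).
A real fundamental pair from Re and Im of e^((4+i)t)v: X_1 = e^(4t)(cos(t)·(2,1) + sin(t)·(-3,-1)), X_2 = e^(4t)(sin(t)·(2,1) - cos(t)·(-3,-1)).
General solution: C_1X_1 + C_2X_2.

x(t) = -3C_1e^(4t)sin(t) + 2C_1e^(4t)cos(t) + 2C_2e^(4t)sin(t) + 3C_2e^(4t)cos(t), y(t) = -C_1e^(4t)sin(t) + C_1e^(4t)cos(t) + C_2e^(4t)sin(t) + C_2e^(4t)cos(t)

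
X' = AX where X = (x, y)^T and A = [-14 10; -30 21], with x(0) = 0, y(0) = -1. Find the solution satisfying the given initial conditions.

x(t) = -2e^(6t) + 2e^(t), y(t) = -4e^(6t) + 3e^(t)

Coefficient matrix A = [[-14, 10], [-30, 21]].
Characteristic polynomial det(A - λI) = λ^2 - 7λ + 6 = 0.
Eigenvalues λ = 1, 6.
For λ=1: (A-λI) row 1 is [-15, 10], so an eigenvector is (-2, -3).
For λ=6: (A-λI) row 1 is [-20, 10], so an eigenvector is (1, 2).
General solution: C_1e^(t)(-2,-3) + C_2e^(6t)(1,2).
Applying x(0)=0, y(0)=-1 gives C_1=-1, C_2=-2.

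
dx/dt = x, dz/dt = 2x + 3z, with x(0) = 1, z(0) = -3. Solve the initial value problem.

x(t) = e^(t), z(t) = -2e^(3t) - e^(t)

Coefficient matrix A = [[1, 0], [2, 3]].
Characteristic polynomial det(A - λI) = λ^2 - 4λ + 3 = 0.
Eigenvalues λ = 3, 1.
For λ=3: (A-λI) row 1 is [-2, 0], so an eigenvector is (0, -1).
For λ=1: (A-λI) row 2 is [2, 2], so an eigenvector is (1, -1).
General solution: K_1e^(3t)(0,-1) + K_2e^(t)(1,-1).
Applying x(0)=1, z(0)=-3 gives K_1=2, K_2=1.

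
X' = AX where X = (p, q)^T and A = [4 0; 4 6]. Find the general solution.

Coefficient matrix A = [[4, 0], [4, 6]].
Characteristic polynomial det(A - λI) = λ^2 - 10λ + 24 = 0.
Eigenvalues λ = 6, 4.
For λ=6: (A-λI) row 1 is [-2, 0], so an eigenvector is (0, 1).
For λ=4: (A-λI) row 2 is [4, 2], so an eigenvector is (-1, 2).
General solution: c_1e^(6t)(0,1) + c_2e^(4t)(-1,2).

p(t) = -c_2e^(4t), q(t) = c_1e^(6t) + 2c_2e^(4t)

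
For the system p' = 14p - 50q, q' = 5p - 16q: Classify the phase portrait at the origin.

A = [[14,-50],[5,-16]]; det(A-λI) = λ^2 + 2λ + 26.
λ = -1 ± 5i: negative real part.

stable spiral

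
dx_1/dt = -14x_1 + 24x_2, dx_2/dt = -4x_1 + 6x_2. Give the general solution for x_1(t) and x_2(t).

x_1(t) = -2K_1e^(-2t) + 3K_2e^(-6t), x_2(t) = -K_1e^(-2t) + K_2e^(-6t)

Coefficient matrix A = [[-14, 24], [-4, 6]].
Characteristic polynomial det(A - λI) = λ^2 + 8λ + 12 = 0.
Eigenvalues λ = -2, -6.
For λ=-2: (A-λI) row 1 is [-12, 24], so an eigenvector is (-2, -1).
For λ=-6: (A-λI) row 1 is [-8, 24], so an eigenvector is (3, 1).
General solution: K_1e^(-2t)(-2,-1) + K_2e^(-6t)(3,1).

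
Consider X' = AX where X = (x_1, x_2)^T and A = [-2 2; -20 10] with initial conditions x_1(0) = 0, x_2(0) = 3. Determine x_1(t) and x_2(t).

Coefficient matrix A = [[-2, 2], [-20, 10]].
Characteristic polynomial det(A - λI) = λ^2 - 8λ + 20 = 0.
Eigenvalues λ = 4 ± 2i (complex conjugate pair).
For λ=4+2i: an eigenvector is (0,1) - i(1,3) = (0 - i, 1 - 3i).
A real fundamental pair from Re and Im of e^((4+2i)t)v: X_1 = e^(4t)(cos(2t)·(0,1) + sin(2t)·(1,3)), X_2 = e^(4t)(sin(2t)·(0,1) - cos(2t)·(1,3)).
General solution: c_1X_1 + c_2X_2.
Applying x_1(0)=0, x_2(0)=3 gives c_1=3, c_2=0.

x_1(t) = 3e^(4t)sin(2t), x_2(t) = 9e^(4t)sin(2t) + 3e^(4t)cos(2t)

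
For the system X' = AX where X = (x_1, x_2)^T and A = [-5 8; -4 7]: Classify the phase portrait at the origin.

saddle

A = [[-5,8],[-4,7]]; det(A-λI) = λ^2 - 2λ - 3.
λ = 3, -1: opposite signs.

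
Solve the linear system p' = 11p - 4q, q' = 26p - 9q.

p(t) = C_1e^(t)sin(2t) + C_1e^(t)cos(2t) + C_2e^(t)sin(2t) - C_2e^(t)cos(2t), q(t) = 3C_1e^(t)sin(2t) + 2C_1e^(t)cos(2t) + 2C_2e^(t)sin(2t) - 3C_2e^(t)cos(2t)

Coefficient matrix A = [[11, -4], [26, -9]].
Characteristic polynomial det(A - λI) = λ^2 - 2λ + 5 = 0.
Eigenvalues λ = 1 ± 2i (complex conjugate pair).
For λ=1+2i: an eigenvector is (1,2) - i(1,3) = (1 - i, 2 - 3i).
A real fundamental pair from Re and Im of e^((1+2i)t)v: X_1 = e^(t)(cos(2t)·(1,2) + sin(2t)·(1,3)), X_2 = e^(t)(sin(2t)·(1,2) - cos(2t)·(1,3)).
General solution: C_1X_1 + C_2X_2.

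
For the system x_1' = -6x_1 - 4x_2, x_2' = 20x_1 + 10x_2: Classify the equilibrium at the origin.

unstable spiral

A = [[-6,-4],[20,10]]; det(A-λI) = λ^2 - 4λ + 20.
λ = 2 ± 4i: positive real part.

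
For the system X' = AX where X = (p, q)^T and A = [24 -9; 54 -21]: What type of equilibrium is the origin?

A = [[24,-9],[54,-21]]; det(A-λI) = λ^2 - 3λ - 18.
λ = -3, 6: opposite signs.

saddle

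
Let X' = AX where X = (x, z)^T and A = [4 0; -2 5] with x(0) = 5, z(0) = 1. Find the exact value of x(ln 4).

A = [[4,0],[-2,5]]; eigenvalues λ = 4, 5.
Eigenvectors: (1,2) for λ=4, (0,1) for λ=5.
From the initial condition, c_1 = 5, c_2 = -9.
x(ln 4) = (5)(4^4)(1) + (-9)(4^5)(0) = 1280.

1280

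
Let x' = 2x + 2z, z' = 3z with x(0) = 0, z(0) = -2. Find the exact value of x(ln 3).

-72

A = [[2,2],[0,3]]; eigenvalues λ = 3, 2.
Eigenvectors: (2,1) for λ=3, (1,0) for λ=2.
From the initial condition, c_1 = -2, c_2 = 4.
x(ln 3) = (-2)(3^3)(2) + (4)(3^2)(1) = -72.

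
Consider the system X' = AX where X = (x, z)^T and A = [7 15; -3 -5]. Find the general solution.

x(t) = C_1e^(t)sin(3t) - 2C_1e^(t)cos(3t) - 2C_2e^(t)sin(3t) - C_2e^(t)cos(3t), z(t) = C_1e^(t)cos(3t) + C_2e^(t)sin(3t)

Coefficient matrix A = [[7, 15], [-3, -5]].
Characteristic polynomial det(A - λI) = λ^2 - 2λ + 10 = 0.
Eigenvalues λ = 1 ± 3i (complex conjugate pair).
For λ=1+3i: an eigenvector is (-2,1) - i(1,0) = (-2 - i, 1).
A real fundamental pair from Re and Im of e^((1+3i)t)v: X_1 = e^(t)(cos(3t)·(-2,1) + sin(3t)·(1,0)), X_2 = e^(t)(sin(3t)·(-2,1) - cos(3t)·(1,0)).
General solution: C_1X_1 + C_2X_2.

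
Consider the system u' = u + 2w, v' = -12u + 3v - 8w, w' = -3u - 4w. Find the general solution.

u(t) = -K_1e^(-t) + 2K_3e^(-2t), v(t) = -K_1e^(-t) + K_2e^(3t), w(t) = K_1e^(-t) - 3K_3e^(-2t)

Coefficient matrix A = [[1, 0, 2], [-12, 3, -8], [-3, 0, -4]].
det(A - λI) = 0 gives eigenvalues λ = -1, 3, -2.
For λ=-1: eigenvector (-1,-1,1).
For λ=3: eigenvector (0,1,0).
For λ=-2: eigenvector (2,0,-3).
General solution: K_1e^(-t)(-1,-1,1) + K_2e^(3t)(0,1,0) + K_3e^(-2t)(2,0,-3).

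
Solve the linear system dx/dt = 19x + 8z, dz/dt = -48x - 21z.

x(t) = K_1e^(-5t) + K_2e^(3t), z(t) = -3K_1e^(-5t) - 2K_2e^(3t)

Coefficient matrix A = [[19, 8], [-48, -21]].
Characteristic polynomial det(A - λI) = λ^2 + 2λ - 15 = 0.
Eigenvalues λ = -5, 3.
For λ=-5: (A-λI) row 1 is [24, 8], so an eigenvector is (1, -3).
For λ=3: (A-λI) row 1 is [16, 8], so an eigenvector is (1, -2).
General solution: K_1e^(-5t)(1,-3) + K_2e^(3t)(1,-2).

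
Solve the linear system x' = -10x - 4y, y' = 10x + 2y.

Coefficient matrix A = [[-10, -4], [10, 2]].
Characteristic polynomial det(A - λI) = λ^2 + 8λ + 20 = 0.
Eigenvalues λ = -4 ± 2i (complex conjugate pair).
For λ=-4+2i: an eigenvector is (-1,2) - i(-1,1) = (-1 + i, 2 - i).
A real fundamental pair from Re and Im of e^((-4+2i)t)v: X_1 = e^(-4t)(cos(2t)·(-1,2) + sin(2t)·(-1,1)), X_2 = e^(-4t)(sin(2t)·(-1,2) - cos(2t)·(-1,1)).
General solution: K_1X_1 + K_2X_2.

x(t) = -K_1e^(-4t)sin(2t) - K_1e^(-4t)cos(2t) - K_2e^(-4t)sin(2t) + K_2e^(-4t)cos(2t), y(t) = K_1e^(-4t)sin(2t) + 2K_1e^(-4t)cos(2t) + 2K_2e^(-4t)sin(2t) - K_2e^(-4t)cos(2t)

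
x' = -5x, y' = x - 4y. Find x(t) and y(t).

Coefficient matrix A = [[-5, 0], [1, -4]].
Characteristic polynomial det(A - λI) = λ^2 + 9λ + 20 = 0.
Eigenvalues λ = -4, -5.
For λ=-4: (A-λI) row 1 is [-1, 0], so an eigenvector is (0, 1).
For λ=-5: (A-λI) row 2 is [1, 1], so an eigenvector is (1, -1).
General solution: K_1e^(-4t)(0,1) + K_2e^(-5t)(1,-1).

x(t) = K_2e^(-5t), y(t) = K_1e^(-4t) - K_2e^(-5t)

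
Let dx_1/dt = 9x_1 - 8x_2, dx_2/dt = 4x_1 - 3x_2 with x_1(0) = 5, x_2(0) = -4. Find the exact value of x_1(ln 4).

A = [[9,-8],[4,-3]]; eigenvalues λ = 1, 5.
Eigenvectors: (1,1) for λ=1, (-2,-1) for λ=5.
From the initial condition, c_1 = -13, c_2 = -9.
x_1(ln 4) = (-13)(4^1)(1) + (-9)(4^5)(-2) = 18380.

18380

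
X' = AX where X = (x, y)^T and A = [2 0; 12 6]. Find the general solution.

x(t) = K_1e^(2t), y(t) = -3K_1e^(2t) - K_2e^(6t)

Coefficient matrix A = [[2, 0], [12, 6]].
Characteristic polynomial det(A - λI) = λ^2 - 8λ + 12 = 0.
Eigenvalues λ = 2, 6.
For λ=2: (A-λI) row 2 is [12, 4], so an eigenvector is (1, -3).
For λ=6: (A-λI) row 1 is [-4, 0], so an eigenvector is (0, -1).
General solution: K_1e^(2t)(1,-3) + K_2e^(6t)(0,-1).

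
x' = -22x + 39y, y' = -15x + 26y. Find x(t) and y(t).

x(t) = 3c_1e^(2t)sin(3t) - 2c_1e^(2t)cos(3t) - 2c_2e^(2t)sin(3t) - 3c_2e^(2t)cos(3t), y(t) = 2c_1e^(2t)sin(3t) - c_1e^(2t)cos(3t) - c_2e^(2t)sin(3t) - 2c_2e^(2t)cos(3t)

Coefficient matrix A = [[-22, 39], [-15, 26]].
Characteristic polynomial det(A - λI) = λ^2 - 4λ + 13 = 0.
Eigenvalues λ = 2 ± 3i (complex conjugate pair).
For λ=2+3i: an eigenvector is (-2,-1) - i(3,2) = (-2 - 3i, -1 - 2i).
A real fundamental pair from Re and Im of e^((2+3i)t)v: X_1 = e^(2t)(cos(3t)·(-2,-1) + sin(3t)·(3,2)), X_2 = e^(2t)(sin(3t)·(-2,-1) - cos(3t)·(3,2)).
General solution: c_1X_1 + c_2X_2.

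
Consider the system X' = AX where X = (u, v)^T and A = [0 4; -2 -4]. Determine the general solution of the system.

u(t) = -C_1e^(-2t)sin(2t) + C_1e^(-2t)cos(2t) + C_2e^(-2t)sin(2t) + C_2e^(-2t)cos(2t), v(t) = -C_1e^(-2t)cos(2t) - C_2e^(-2t)sin(2t)

Coefficient matrix A = [[0, 4], [-2, -4]].
Characteristic polynomial det(A - λI) = λ^2 + 4λ + 8 = 0.
Eigenvalues λ = -2 ± 2i (complex conjugate pair).
For λ=-2+2i: an eigenvector is (1,-1) - i(-1,0) = (1 + i, -1).
A real fundamental pair from Re and Im of e^((-2+2i)t)v: X_1 = e^(-2t)(cos(2t)·(1,-1) + sin(2t)·(-1,0)), X_2 = e^(-2t)(sin(2t)·(1,-1) - cos(2t)·(-1,0)).
General solution: C_1X_1 + C_2X_2.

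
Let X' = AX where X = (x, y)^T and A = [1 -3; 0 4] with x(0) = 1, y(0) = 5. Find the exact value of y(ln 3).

A = [[1,-3],[0,4]]; eigenvalues λ = 4, 1.
Eigenvectors: (1,-1) for λ=4, (-1,0) for λ=1.
From the initial condition, c_1 = -5, c_2 = -6.
y(ln 3) = (-5)(3^4)(-1) + (-6)(3^1)(0) = 405.

405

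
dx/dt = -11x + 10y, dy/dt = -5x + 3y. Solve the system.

x(t) = c_1e^(-4t)sin(t) - 3c_1e^(-4t)cos(t) - 3c_2e^(-4t)sin(t) - c_2e^(-4t)cos(t), y(t) = c_1e^(-4t)sin(t) - 2c_1e^(-4t)cos(t) - 2c_2e^(-4t)sin(t) - c_2e^(-4t)cos(t)

Coefficient matrix A = [[-11, 10], [-5, 3]].
Characteristic polynomial det(A - λI) = λ^2 + 8λ + 17 = 0.
Eigenvalues λ = -4 ± i (complex conjugate pair).
For λ=-4+i: an eigenvector is (-3,-2) - i(1,1) = (-3 - i, -2 - i).
A real fundamental pair from Re and Im of e^((-4+i)t)v: X_1 = e^(-4t)(cos(t)·(-3,-2) + sin(t)·(1,1)), X_2 = e^(-4t)(sin(t)·(-3,-2) - cos(t)·(1,1)).
General solution: c_1X_1 + c_2X_2.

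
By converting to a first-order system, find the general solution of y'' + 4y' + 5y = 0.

Let x_1 = y, x_2 = y'. Then x_1' = x_2 and x_2' = -5x_1 - 4x_2.
A = [[0,1],[-5,-4]]; det(A-λI) = λ^2 + 4λ + 5.
Eigenvalues λ = -2 ± i.

y(t) = c_1e^(-2t)cos(t) + c_2e^(-2t)sin(t)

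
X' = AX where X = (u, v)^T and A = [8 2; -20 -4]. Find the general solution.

u(t) = -K_1e^(2t)sin(2t) + K_2e^(2t)cos(2t), v(t) = 3K_1e^(2t)sin(2t) - K_1e^(2t)cos(2t) - K_2e^(2t)sin(2t) - 3K_2e^(2t)cos(2t)

Coefficient matrix A = [[8, 2], [-20, -4]].
Characteristic polynomial det(A - λI) = λ^2 - 4λ + 8 = 0.
Eigenvalues λ = 2 ± 2i (complex conjugate pair).
For λ=2+2i: an eigenvector is (0,-1) - i(-1,3) = (0 + i, -1 - 3i).
A real fundamental pair from Re and Im of e^((2+2i)t)v: X_1 = e^(2t)(cos(2t)·(0,-1) + sin(2t)·(-1,3)), X_2 = e^(2t)(sin(2t)·(0,-1) - cos(2t)·(-1,3)).
General solution: K_1X_1 + K_2X_2.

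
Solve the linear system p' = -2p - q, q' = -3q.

p(t) = c_1e^(-2t) - c_2e^(-3t), q(t) = -c_2e^(-3t)

Coefficient matrix A = [[-2, -1], [0, -3]].
Characteristic polynomial det(A - λI) = λ^2 + 5λ + 6 = 0.
Eigenvalues λ = -2, -3.
For λ=-2: (A-λI) row 1 is [0, -1], so an eigenvector is (1, 0).
For λ=-3: (A-λI) row 1 is [1, -1], so an eigenvector is (-1, -1).
General solution: c_1e^(-2t)(1,0) + c_2e^(-3t)(-1,-1).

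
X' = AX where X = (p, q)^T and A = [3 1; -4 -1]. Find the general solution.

Coefficient matrix A = [[3, 1], [-4, -1]].
Characteristic polynomial det(A - λI) = λ^2 - 2λ + 1 = 0.
Single eigenvalue λ = 1 with algebraic multiplicity 2.
Eigenvector v = (-1,2); generalized eigenvector w with (A-λI)w=v is (-2,3).
General solution: e^(t)[C_1·v + C_2·(t·v + w)].

p(t) = -C_1e^(t) - C_2te^(t) - 2C_2e^(t), q(t) = 2C_1e^(t) + 2C_2te^(t) + 3C_2e^(t)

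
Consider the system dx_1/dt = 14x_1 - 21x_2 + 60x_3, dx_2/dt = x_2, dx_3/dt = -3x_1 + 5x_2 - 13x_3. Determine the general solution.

x_1(t) = -4C_1e^(-t) - 3C_2e^(t) + 5C_3e^(2t), x_2(t) = C_2e^(t), x_3(t) = C_1e^(-t) + C_2e^(t) - C_3e^(2t)

Coefficient matrix A = [[14, -21, 60], [0, 1, 0], [-3, 5, -13]].
det(A - λI) = 0 gives eigenvalues λ = -1, 1, 2.
For λ=-1: eigenvector (-4,0,1).
For λ=1: eigenvector (-3,1,1).
For λ=2: eigenvector (5,0,-1).
General solution: C_1e^(-t)(-4,0,1) + C_2e^(t)(-3,1,1) + C_3e^(2t)(5,0,-1).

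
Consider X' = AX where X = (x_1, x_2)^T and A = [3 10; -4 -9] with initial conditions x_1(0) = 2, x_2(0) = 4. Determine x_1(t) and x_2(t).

Coefficient matrix A = [[3, 10], [-4, -9]].
Characteristic polynomial det(A - λI) = λ^2 + 6λ + 13 = 0.
Eigenvalues λ = -3 ± 2i (complex conjugate pair).
For λ=-3+2i: an eigenvector is (-2,1) - i(-1,1) = (-2 + i, 1 - i).
A real fundamental pair from Re and Im of e^((-3+2i)t)v: X_1 = e^(-3t)(cos(2t)·(-2,1) + sin(2t)·(-1,1)), X_2 = e^(-3t)(sin(2t)·(-2,1) - cos(2t)·(-1,1)).
General solution: C_1X_1 + C_2X_2.
Applying x_1(0)=2, x_2(0)=4 gives C_1=-6, C_2=-10.

x_1(t) = 26e^(-3t)sin(2t) + 2e^(-3t)cos(2t), x_2(t) = -16e^(-3t)sin(2t) + 4e^(-3t)cos(2t)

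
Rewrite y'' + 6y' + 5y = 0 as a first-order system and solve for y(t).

Let x_1 = y, x_2 = y'. Then x_1' = x_2 and x_2' = -5x_1 - 6x_2.
A = [[0,1],[-5,-6]]; det(A-λI) = λ^2 + 6λ + 5.
Eigenvalues λ = -5, -1 with eigenvectors (1,-5), (1,-1).

y(t) = K_1e^(-5t) + K_2e^(-t)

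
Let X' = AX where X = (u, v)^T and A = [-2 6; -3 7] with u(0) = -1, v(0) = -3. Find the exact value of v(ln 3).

A = [[-2,6],[-3,7]]; eigenvalues λ = 4, 1.
Eigenvectors: (1,1) for λ=4, (2,1) for λ=1.
From the initial condition, c_1 = -5, c_2 = 2.
v(ln 3) = (-5)(3^4)(1) + (2)(3^1)(1) = -399.

-399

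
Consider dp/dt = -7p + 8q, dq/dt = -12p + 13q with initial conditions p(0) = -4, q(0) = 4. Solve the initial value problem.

p(t) = 16e^(5t) - 20e^(t), q(t) = 24e^(5t) - 20e^(t)

Coefficient matrix A = [[-7, 8], [-12, 13]].
Characteristic polynomial det(A - λI) = λ^2 - 6λ + 5 = 0.
Eigenvalues λ = 5, 1.
For λ=5: (A-λI) row 1 is [-12, 8], so an eigenvector is (-2, -3).
For λ=1: (A-λI) row 1 is [-8, 8], so an eigenvector is (1, 1).
General solution: K_1e^(5t)(-2,-3) + K_2e^(t)(1,1).
Applying p(0)=-4, q(0)=4 gives K_1=-8, K_2=-20.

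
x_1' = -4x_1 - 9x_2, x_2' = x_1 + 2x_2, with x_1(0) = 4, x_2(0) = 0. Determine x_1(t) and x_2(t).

Coefficient matrix A = [[-4, -9], [1, 2]].
Characteristic polynomial det(A - λI) = λ^2 + 2λ + 1 = 0.
Single eigenvalue λ = -1 with algebraic multiplicity 2.
Eigenvector v = (-3,1); generalized eigenvector w with (A-λI)w=v is (1,0).
General solution: e^(-t)[c_1·v + c_2·(t·v + w)].
Applying x_1(0)=4, x_2(0)=0 gives c_1=0, c_2=4.

x_1(t) = -12te^(-t) + 4e^(-t), x_2(t) = 4te^(-t)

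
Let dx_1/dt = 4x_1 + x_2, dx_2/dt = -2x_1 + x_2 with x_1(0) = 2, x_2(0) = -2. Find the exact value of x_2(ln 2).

-16

A = [[4,1],[-2,1]]; eigenvalues λ = 2, 3.
Eigenvectors: (1,-2) for λ=2, (1,-1) for λ=3.
From the initial condition, c_1 = 0, c_2 = 2.
x_2(ln 2) = (0)(2^2)(-2) + (2)(2^3)(-1) = -16.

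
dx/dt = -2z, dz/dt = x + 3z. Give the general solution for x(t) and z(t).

x(t) = -2C_1e^(t) - C_2e^(2t), z(t) = C_1e^(t) + C_2e^(2t)

Coefficient matrix A = [[0, -2], [1, 3]].
Characteristic polynomial det(A - λI) = λ^2 - 3λ + 2 = 0.
Eigenvalues λ = 1, 2.
For λ=1: (A-λI) row 1 is [-1, -2], so an eigenvector is (-2, 1).
For λ=2: (A-λI) row 1 is [-2, -2], so an eigenvector is (-1, 1).
General solution: C_1e^(t)(-2,1) + C_2e^(2t)(-1,1).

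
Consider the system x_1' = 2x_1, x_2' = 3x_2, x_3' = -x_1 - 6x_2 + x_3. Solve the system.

Coefficient matrix A = [[2, 0, 0], [0, 3, 0], [-1, -6, 1]].
det(A - λI) = 0 gives eigenvalues λ = 1, 3, 2.
For λ=1: eigenvector (0,0,1).
For λ=3: eigenvector (0,1,-3).
For λ=2: eigenvector (1,0,-1).
General solution: c_1e^(t)(0,0,1) + c_2e^(3t)(0,1,-3) + c_3e^(2t)(1,0,-1).

x_1(t) = c_3e^(2t), x_2(t) = c_2e^(3t), x_3(t) = c_1e^(t) - 3c_2e^(3t) - c_3e^(2t)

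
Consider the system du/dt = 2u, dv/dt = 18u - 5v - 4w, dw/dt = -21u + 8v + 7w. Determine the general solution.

Coefficient matrix A = [[2, 0, 0], [18, -5, -4], [-21, 8, 7]].
det(A - λI) = 0 gives eigenvalues λ = -1, 2, 3.
For λ=-1: eigenvector (0,1,-1).
For λ=2: eigenvector (1,2,1).
For λ=3: eigenvector (0,-1,2).
General solution: K_1e^(-t)(0,1,-1) + K_2e^(2t)(1,2,1) + K_3e^(3t)(0,-1,2).

u(t) = K_2e^(2t), v(t) = K_1e^(-t) + 2K_2e^(2t) - K_3e^(3t), w(t) = -K_1e^(-t) + K_2e^(2t) + 2K_3e^(3t)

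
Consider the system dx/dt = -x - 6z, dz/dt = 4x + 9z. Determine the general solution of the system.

Coefficient matrix A = [[-1, -6], [4, 9]].
Characteristic polynomial det(A - λI) = λ^2 - 8λ + 15 = 0.
Eigenvalues λ = 5, 3.
For λ=5: (A-λI) row 1 is [-6, -6], so an eigenvector is (-1, 1).
For λ=3: (A-λI) row 1 is [-4, -6], so an eigenvector is (3, -2).
General solution: K_1e^(5t)(-1,1) + K_2e^(3t)(3,-2).

x(t) = -K_1e^(5t) + 3K_2e^(3t), z(t) = K_1e^(5t) - 2K_2e^(3t)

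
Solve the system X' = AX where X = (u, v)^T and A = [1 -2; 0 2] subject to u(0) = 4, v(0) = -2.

u(t) = 4e^(2t), v(t) = -2e^(2t)

Coefficient matrix A = [[1, -2], [0, 2]].
Characteristic polynomial det(A - λI) = λ^2 - 3λ + 2 = 0.
Eigenvalues λ = 1, 2.
For λ=1: (A-λI) row 1 is [0, -2], so an eigenvector is (1, 0).
For λ=2: (A-λI) row 1 is [-1, -2], so an eigenvector is (-2, 1).
General solution: c_1e^(t)(1,0) + c_2e^(2t)(-2,1).
Applying u(0)=4, v(0)=-2 gives c_1=0, c_2=-2.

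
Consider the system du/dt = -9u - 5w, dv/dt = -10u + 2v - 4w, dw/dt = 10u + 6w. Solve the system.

u(t) = -c_1e^(t) - c_3e^(-4t), v(t) = -2c_1e^(t) + c_2e^(2t) - c_3e^(-4t), w(t) = 2c_1e^(t) + c_3e^(-4t)

Coefficient matrix A = [[-9, 0, -5], [-10, 2, -4], [10, 0, 6]].
det(A - λI) = 0 gives eigenvalues λ = 1, 2, -4.
For λ=1: eigenvector (-1,-2,2).
For λ=2: eigenvector (0,1,0).
For λ=-4: eigenvector (-1,-1,1).
General solution: c_1e^(t)(-1,-2,2) + c_2e^(2t)(0,1,0) + c_3e^(-4t)(-1,-1,1).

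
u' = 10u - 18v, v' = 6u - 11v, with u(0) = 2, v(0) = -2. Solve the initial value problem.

u(t) = 20e^(t) - 18e^(-2t), v(t) = 10e^(t) - 12e^(-2t)

Coefficient matrix A = [[10, -18], [6, -11]].
Characteristic polynomial det(A - λI) = λ^2 + λ - 2 = 0.
Eigenvalues λ = 1, -2.
For λ=1: (A-λI) row 1 is [9, -18], so an eigenvector is (-2, -1).
For λ=-2: (A-λI) row 1 is [12, -18], so an eigenvector is (3, 2).
General solution: K_1e^(t)(-2,-1) + K_2e^(-2t)(3,2).
Applying u(0)=2, v(0)=-2 gives K_1=-10, K_2=-6.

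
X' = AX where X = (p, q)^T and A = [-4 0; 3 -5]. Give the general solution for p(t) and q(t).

p(t) = C_2e^(-4t), q(t) = -C_1e^(-5t) + 3C_2e^(-4t)

Coefficient matrix A = [[-4, 0], [3, -5]].
Characteristic polynomial det(A - λI) = λ^2 + 9λ + 20 = 0.
Eigenvalues λ = -5, -4.
For λ=-5: (A-λI) row 1 is [1, 0], so an eigenvector is (0, -1).
For λ=-4: (A-λI) row 2 is [3, -1], so an eigenvector is (1, 3).
General solution: C_1e^(-5t)(0,-1) + C_2e^(-4t)(1,3).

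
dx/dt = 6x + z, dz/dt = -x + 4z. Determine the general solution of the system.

Coefficient matrix A = [[6, 1], [-1, 4]].
Characteristic polynomial det(A - λI) = λ^2 - 10λ + 25 = 0.
Single eigenvalue λ = 5 with algebraic multiplicity 2.
Eigenvector v = (-1,1); generalized eigenvector w with (A-λI)w=v is (2,-3).
General solution: e^(5t)[C_1·v + C_2·(t·v + w)].

x(t) = -C_1e^(5t) - C_2te^(5t) + 2C_2e^(5t), z(t) = C_1e^(5t) + C_2te^(5t) - 3C_2e^(5t)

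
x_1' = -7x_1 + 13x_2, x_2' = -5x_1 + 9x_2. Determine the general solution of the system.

Coefficient matrix A = [[-7, 13], [-5, 9]].
Characteristic polynomial det(A - λI) = λ^2 - 2λ + 2 = 0.
Eigenvalues λ = 1 ± i (complex conjugate pair).
For λ=1+i: an eigenvector is (2,1) - i(-3,-2) = (2 + 3i, 1 + 2i).
A real fundamental pair from Re and Im of e^((1+i)t)v: X_1 = e^(t)(cos(t)·(2,1) + sin(t)·(-3,-2)), X_2 = e^(t)(sin(t)·(2,1) - cos(t)·(-3,-2)).
General solution: c_1X_1 + c_2X_2.

x_1(t) = -3c_1e^(t)sin(t) + 2c_1e^(t)cos(t) + 2c_2e^(t)sin(t) + 3c_2e^(t)cos(t), x_2(t) = -2c_1e^(t)sin(t) + c_1e^(t)cos(t) + c_2e^(t)sin(t) + 2c_2e^(t)cos(t)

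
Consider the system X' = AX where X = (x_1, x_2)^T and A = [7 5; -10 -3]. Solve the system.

Coefficient matrix A = [[7, 5], [-10, -3]].
Characteristic polynomial det(A - λI) = λ^2 - 4λ + 29 = 0.
Eigenvalues λ = 2 ± 5i (complex conjugate pair).
For λ=2+5i: an eigenvector is (1,-1) - i(0,-1) = (1, -1 + i).
A real fundamental pair from Re and Im of e^((2+5i)t)v: X_1 = e^(2t)(cos(5t)·(1,-1) + sin(5t)·(0,-1)), X_2 = e^(2t)(sin(5t)·(1,-1) - cos(5t)·(0,-1)).
General solution: C_1X_1 + C_2X_2.

x_1(t) = C_1e^(2t)cos(5t) + C_2e^(2t)sin(5t), x_2(t) = -C_1e^(2t)sin(5t) - C_1e^(2t)cos(5t) - C_2e^(2t)sin(5t) + C_2e^(2t)cos(5t)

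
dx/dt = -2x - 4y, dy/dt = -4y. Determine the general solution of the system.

x(t) = K_1e^(-2t) - 2K_2e^(-4t), y(t) = -K_2e^(-4t)

Coefficient matrix A = [[-2, -4], [0, -4]].
Characteristic polynomial det(A - λI) = λ^2 + 6λ + 8 = 0.
Eigenvalues λ = -2, -4.
For λ=-2: (A-λI) row 1 is [0, -4], so an eigenvector is (1, 0).
For λ=-4: (A-λI) row 1 is [2, -4], so an eigenvector is (-2, -1).
General solution: K_1e^(-2t)(1,0) + K_2e^(-4t)(-2,-1).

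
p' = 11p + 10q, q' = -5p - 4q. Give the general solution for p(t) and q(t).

p(t) = 2C_1e^(6t) + C_2e^(t), q(t) = -C_1e^(6t) - C_2e^(t)

Coefficient matrix A = [[11, 10], [-5, -4]].
Characteristic polynomial det(A - λI) = λ^2 - 7λ + 6 = 0.
Eigenvalues λ = 6, 1.
For λ=6: (A-λI) row 1 is [5, 10], so an eigenvector is (2, -1).
For λ=1: (A-λI) row 1 is [10, 10], so an eigenvector is (1, -1).
General solution: C_1e^(6t)(2,-1) + C_2e^(t)(1,-1).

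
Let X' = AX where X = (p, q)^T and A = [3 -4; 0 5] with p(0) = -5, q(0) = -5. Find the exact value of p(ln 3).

2025

A = [[3,-4],[0,5]]; eigenvalues λ = 3, 5.
Eigenvectors: (-1,0) for λ=3, (-2,1) for λ=5.
From the initial condition, c_1 = 15, c_2 = -5.
p(ln 3) = (15)(3^3)(-1) + (-5)(3^5)(-2) = 2025.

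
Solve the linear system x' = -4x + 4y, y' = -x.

x(t) = 2C_1e^(-2t) + 2C_2te^(-2t) - 3C_2e^(-2t), y(t) = C_1e^(-2t) + C_2te^(-2t) - C_2e^(-2t)

Coefficient matrix A = [[-4, 4], [-1, 0]].
Characteristic polynomial det(A - λI) = λ^2 + 4λ + 4 = 0.
Single eigenvalue λ = -2 with algebraic multiplicity 2.
Eigenvector v = (2,1); generalized eigenvector w with (A-λI)w=v is (-3,-1).
General solution: e^(-2t)[C_1·v + C_2·(t·v + w)].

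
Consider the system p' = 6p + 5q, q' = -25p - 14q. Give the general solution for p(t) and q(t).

Coefficient matrix A = [[6, 5], [-25, -14]].
Characteristic polynomial det(A - λI) = λ^2 + 8λ + 41 = 0.
Eigenvalues λ = -4 ± 5i (complex conjugate pair).
For λ=-4+5i: an eigenvector is (1,-2) - i(0,-1) = (1, -2 + i).
A real fundamental pair from Re and Im of e^((-4+5i)t)v: X_1 = e^(-4t)(cos(5t)·(1,-2) + sin(5t)·(0,-1)), X_2 = e^(-4t)(sin(5t)·(1,-2) - cos(5t)·(0,-1)).
General solution: K_1X_1 + K_2X_2.

p(t) = K_1e^(-4t)cos(5t) + K_2e^(-4t)sin(5t), q(t) = -K_1e^(-4t)sin(5t) - 2K_1e^(-4t)cos(5t) - 2K_2e^(-4t)sin(5t) + K_2e^(-4t)cos(5t)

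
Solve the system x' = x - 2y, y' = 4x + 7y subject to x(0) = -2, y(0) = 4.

x(t) = -2e^(5t), y(t) = 4e^(5t)

Coefficient matrix A = [[1, -2], [4, 7]].
Characteristic polynomial det(A - λI) = λ^2 - 8λ + 15 = 0.
Eigenvalues λ = 5, 3.
For λ=5: (A-λI) row 1 is [-4, -2], so an eigenvector is (-1, 2).
For λ=3: (A-λI) row 1 is [-2, -2], so an eigenvector is (1, -1).
General solution: K_1e^(5t)(-1,2) + K_2e^(3t)(1,-1).
Applying x(0)=-2, y(0)=4 gives K_1=2, K_2=0.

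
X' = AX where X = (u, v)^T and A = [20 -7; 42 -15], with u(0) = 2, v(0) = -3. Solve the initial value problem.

u(t) = 9e^(6t) - 7e^(-t), v(t) = 18e^(6t) - 21e^(-t)

Coefficient matrix A = [[20, -7], [42, -15]].
Characteristic polynomial det(A - λI) = λ^2 - 5λ - 6 = 0.
Eigenvalues λ = 6, -1.
For λ=6: (A-λI) row 1 is [14, -7], so an eigenvector is (1, 2).
For λ=-1: (A-λI) row 1 is [21, -7], so an eigenvector is (1, 3).
General solution: K_1e^(6t)(1,2) + K_2e^(-t)(1,3).
Applying u(0)=2, v(0)=-3 gives K_1=9, K_2=-7.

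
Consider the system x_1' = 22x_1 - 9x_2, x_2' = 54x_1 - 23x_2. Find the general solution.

x_1(t) = -c_1e^(4t) + c_2e^(-5t), x_2(t) = -2c_1e^(4t) + 3c_2e^(-5t)

Coefficient matrix A = [[22, -9], [54, -23]].
Characteristic polynomial det(A - λI) = λ^2 + λ - 20 = 0.
Eigenvalues λ = 4, -5.
For λ=4: (A-λI) row 1 is [18, -9], so an eigenvector is (-1, -2).
For λ=-5: (A-λI) row 1 is [27, -9], so an eigenvector is (1, 3).
General solution: c_1e^(4t)(-1,-2) + c_2e^(-5t)(1,3).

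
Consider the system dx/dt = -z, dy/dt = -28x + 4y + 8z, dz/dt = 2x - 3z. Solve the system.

x(t) = c_1e^(-2t) - c_3e^(-t), y(t) = 2c_1e^(-2t) + c_2e^(4t) - 4c_3e^(-t), z(t) = 2c_1e^(-2t) - c_3e^(-t)

Coefficient matrix A = [[0, 0, -1], [-28, 4, 8], [2, 0, -3]].
det(A - λI) = 0 gives eigenvalues λ = -2, 4, -1.
For λ=-2: eigenvector (1,2,2).
For λ=4: eigenvector (0,1,0).
For λ=-1: eigenvector (-1,-4,-1).
General solution: c_1e^(-2t)(1,2,2) + c_2e^(4t)(0,1,0) + c_3e^(-t)(-1,-4,-1).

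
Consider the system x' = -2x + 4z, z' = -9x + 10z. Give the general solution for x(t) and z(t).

x(t) = -2C_1e^(4t) - 2C_2te^(4t) + C_2e^(4t), z(t) = -3C_1e^(4t) - 3C_2te^(4t) + C_2e^(4t)

Coefficient matrix A = [[-2, 4], [-9, 10]].
Characteristic polynomial det(A - λI) = λ^2 - 8λ + 16 = 0.
Single eigenvalue λ = 4 with algebraic multiplicity 2.
Eigenvector v = (-2,-3); generalized eigenvector w with (A-λI)w=v is (1,1).
General solution: e^(4t)[C_1·v + C_2·(t·v + w)].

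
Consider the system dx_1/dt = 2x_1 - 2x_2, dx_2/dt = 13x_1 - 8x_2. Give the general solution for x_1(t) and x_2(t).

x_1(t) = c_1e^(-3t)sin(t) - c_1e^(-3t)cos(t) - c_2e^(-3t)sin(t) - c_2e^(-3t)cos(t), x_2(t) = 2c_1e^(-3t)sin(t) - 3c_1e^(-3t)cos(t) - 3c_2e^(-3t)sin(t) - 2c_2e^(-3t)cos(t)

Coefficient matrix A = [[2, -2], [13, -8]].
Characteristic polynomial det(A - λI) = λ^2 + 6λ + 10 = 0.
Eigenvalues λ = -3 ± i (complex conjugate pair).
For λ=-3+i: an eigenvector is (-1,-3) - i(1,2) = (-1 - i, -3 - 2i).
A real fundamental pair from Re and Im of e^((-3+i)t)v: X_1 = e^(-3t)(cos(t)·(-1,-3) + sin(t)·(1,2)), X_2 = e^(-3t)(sin(t)·(-1,-3) - cos(t)·(1,2)).
General solution: c_1X_1 + c_2X_2.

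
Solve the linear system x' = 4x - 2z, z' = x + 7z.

Coefficient matrix A = [[4, -2], [1, 7]].
Characteristic polynomial det(A - λI) = λ^2 - 11λ + 30 = 0.
Eigenvalues λ = 5, 6.
For λ=5: (A-λI) row 1 is [-1, -2], so an eigenvector is (2, -1).
For λ=6: (A-λI) row 1 is [-2, -2], so an eigenvector is (-1, 1).
General solution: K_1e^(5t)(2,-1) + K_2e^(6t)(-1,1).

x(t) = 2K_1e^(5t) - K_2e^(6t), z(t) = -K_1e^(5t) + K_2e^(6t)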